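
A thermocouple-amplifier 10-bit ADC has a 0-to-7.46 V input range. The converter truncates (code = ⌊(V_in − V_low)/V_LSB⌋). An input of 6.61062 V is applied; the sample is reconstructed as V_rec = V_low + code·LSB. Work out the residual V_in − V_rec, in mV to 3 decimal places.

2.983 mV

Step size: 7.46 V ÷ 2^10 = 7.285 mV.
(V_in − V_low)/LSB = (6.61062 − 0)/0.00728516 = 907.4095 → code 907 (floor).
Reconstructed: 6.6076367 V.
V_in − V_rec = 0.00298328 V = 2.983 mV.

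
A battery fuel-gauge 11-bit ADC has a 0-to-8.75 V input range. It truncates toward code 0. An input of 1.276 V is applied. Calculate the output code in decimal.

Full-scale span = 8.75 V; LSB = 8.75/2^11 = 4.272 mV.
Input sits at 298.657 steps above V_low.
Floor → code 298.

code 298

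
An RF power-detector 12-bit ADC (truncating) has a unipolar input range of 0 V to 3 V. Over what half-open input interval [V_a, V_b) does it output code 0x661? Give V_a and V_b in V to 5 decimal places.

LSB = 3/2^12 = 0.732 mV.
Code 0x661 = 1633 decimal.
V_a = V_low + 1633·LSB = 1.19604 V; V_b = V_low + 1634·LSB = 1.19678 V.

[1.19604 V, 1.19678 V)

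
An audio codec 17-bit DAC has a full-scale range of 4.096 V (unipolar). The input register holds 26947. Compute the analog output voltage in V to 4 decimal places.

LSB = 4.096 V / 2^17 = 31.25 µV.
V_out = 0 + 26947 × 3.125e-05 V = 0.842094 V.

0.8421 V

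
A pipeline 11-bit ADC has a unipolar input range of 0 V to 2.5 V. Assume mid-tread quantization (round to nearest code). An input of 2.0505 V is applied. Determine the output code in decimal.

Full-scale span = 2.5 V; LSB = 2.5/2^11 = 1.221 mV.
(2.0505 − 0) / 0.0012207 = 1679.770 LSBs.
So the output code is 1680.

code 1680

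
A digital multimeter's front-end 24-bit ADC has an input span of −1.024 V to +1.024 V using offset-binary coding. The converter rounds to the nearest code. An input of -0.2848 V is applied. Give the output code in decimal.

code 6055526

With 16777216 levels over 2.048 V, one step is 0.12 µV.
(V_in − V_low)/LSB = (-0.2848 − (−1.024)) / 1.2207e-07 = 6055526.400.
So the output code is 6055526.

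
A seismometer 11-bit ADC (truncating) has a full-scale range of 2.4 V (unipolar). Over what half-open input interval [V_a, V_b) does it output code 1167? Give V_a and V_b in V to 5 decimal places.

[1.36758 V, 1.36875 V)

LSB = 2.4/2^11 = 1.172 mV.
V_a = V_low + 1167·LSB = 1.36758 V; V_b = V_low + 1168·LSB = 1.36875 V.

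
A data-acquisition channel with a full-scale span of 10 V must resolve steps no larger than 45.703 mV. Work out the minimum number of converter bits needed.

Number of steps required ≥ 10 V / 45.703 mV = 218.80.
Need 2^N ≥ 218.80; 2^7 = 128, 2^8 = 256.
Minimum N = 8.

8 bits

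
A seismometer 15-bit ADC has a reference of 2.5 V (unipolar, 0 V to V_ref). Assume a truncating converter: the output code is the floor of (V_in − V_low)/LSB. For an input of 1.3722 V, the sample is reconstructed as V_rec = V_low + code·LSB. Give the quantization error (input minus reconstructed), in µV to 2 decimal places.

53.39 µV

Step size: 2.5 V ÷ 2^15 = 76.29 µV.
(1.3722 − 0)/7.62939e-05 = 17985.6998; ⌊·⌋ gives code 17985.
Code 17985 maps back to 0 + 17985×7.62939e-05 V = 1.3721466 V.
Difference: 5.33936e-05 V → 53.39 µV.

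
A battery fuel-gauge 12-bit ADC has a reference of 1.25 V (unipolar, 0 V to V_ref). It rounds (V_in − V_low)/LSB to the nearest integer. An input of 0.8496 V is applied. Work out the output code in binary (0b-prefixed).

With 4096 levels over 1.25 V, one step is 305.18 µV.
Input sits at 2783.969 steps above V_low.
round(2783.969) = 2784.
In binary (0b-prefixed): 0b101011100000.

code 0b101011100000 (decimal 2784)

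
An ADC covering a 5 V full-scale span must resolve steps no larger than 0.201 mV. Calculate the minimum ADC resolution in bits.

15 bits

Number of steps required ≥ 5 V / 0.201 mV = 24875.62.
Need 2^N ≥ 24875.62; 2^14 = 16384, 2^15 = 32768.
Minimum N = 15.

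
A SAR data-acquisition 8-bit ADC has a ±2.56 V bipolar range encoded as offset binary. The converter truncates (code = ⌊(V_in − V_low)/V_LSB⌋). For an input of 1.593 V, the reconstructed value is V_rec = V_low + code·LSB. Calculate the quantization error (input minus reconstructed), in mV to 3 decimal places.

13.000 mV

Step size: 5.12 V ÷ 2^8 = 20.000 mV.
(1.593 − (−2.56))/0.02 = 207.6500; ⌊·⌋ gives code 207.
V_rec = (−2.56) + 207·0.02 = 1.58 V.
V_in − V_rec = 0.013 V = 13.000 mV.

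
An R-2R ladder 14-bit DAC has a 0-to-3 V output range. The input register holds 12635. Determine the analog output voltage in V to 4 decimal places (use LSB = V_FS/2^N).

2.3135 V

LSB = 3 V / 2^14 = 183.11 µV.
V_out = 0 + 12635 × 0.000183105 V = 2.31354 V.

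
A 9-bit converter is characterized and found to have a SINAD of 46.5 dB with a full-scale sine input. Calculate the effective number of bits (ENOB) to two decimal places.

ENOB = (SINAD − 1.76) / 6.02 = (46.5 − 1.76)/6.02 = 7.432.

7.43 bits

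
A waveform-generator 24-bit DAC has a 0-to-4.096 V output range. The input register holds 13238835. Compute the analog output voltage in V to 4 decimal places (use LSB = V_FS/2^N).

3.2321 V

LSB = 4.096 V / 2^24 = 0.24 µV.
V_out = 0 + 13238835 × 2.44141e-07 V = 3.23214 V.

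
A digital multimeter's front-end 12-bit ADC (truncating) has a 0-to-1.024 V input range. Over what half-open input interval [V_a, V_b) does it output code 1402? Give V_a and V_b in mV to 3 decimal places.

LSB = 1.024/2^12 = 250.00 µV.
V_a = V_low + 1402·LSB = 0.3505 V; V_b = V_low + 1403·LSB = 0.35075 V.

[350.500 mV, 350.750 mV)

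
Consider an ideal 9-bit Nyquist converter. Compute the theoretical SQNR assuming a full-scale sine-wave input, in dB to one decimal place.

55.9 dB

SNR ≈ 6.02·N + 1.76 dB = 6.02·9 + 1.76 = 55.94 dB.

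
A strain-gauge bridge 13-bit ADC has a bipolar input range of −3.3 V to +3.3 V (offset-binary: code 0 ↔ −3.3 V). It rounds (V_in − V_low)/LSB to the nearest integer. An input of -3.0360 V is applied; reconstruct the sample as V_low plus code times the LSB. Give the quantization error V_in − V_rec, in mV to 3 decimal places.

-0.258 mV

LSB = 6.6/2^13 = 0.806 mV.
Scaled input = 327.6800 LSBs, so code = 328.
V_rec = (−3.3) + 328·0.000805664 = -3.0357422 V.
Error = -3.0360 − (−3.0357422) = -0.000257813 V = -0.258 mV.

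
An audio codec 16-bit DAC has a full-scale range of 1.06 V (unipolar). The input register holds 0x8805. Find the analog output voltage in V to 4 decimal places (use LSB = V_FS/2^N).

LSB = 1.06 V / 2^16 = 16.17 µV.
Code 0x8805 = 34821 decimal.
V_out = 0 + 34821 × 1.61743e-05 V = 0.563206 V.

0.5632 V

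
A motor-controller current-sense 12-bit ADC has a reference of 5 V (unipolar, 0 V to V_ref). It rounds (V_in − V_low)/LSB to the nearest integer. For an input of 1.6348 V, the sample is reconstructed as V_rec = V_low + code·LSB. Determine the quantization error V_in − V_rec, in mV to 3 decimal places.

LSB = 5/2^12 = 1.221 mV.
(1.6348 − 0)/0.0012207 = 1339.2282; round gives code 1339.
Code 1339 maps back to 0 + 1339×0.0012207 V = 1.6345215 V.
Error = 1.6348 − 1.6345215 = 0.000278516 V = 0.279 mV.

0.279 mV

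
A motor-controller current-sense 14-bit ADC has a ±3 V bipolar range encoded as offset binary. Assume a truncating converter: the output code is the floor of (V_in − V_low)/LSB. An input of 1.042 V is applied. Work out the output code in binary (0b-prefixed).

code 0b10101100011101 (decimal 11037)

Full-scale span = 6 V; LSB = 6/2^14 = 366.21 µV.
Input sits at 11037.355 steps above V_low.
Floor → code 11037.
In binary (0b-prefixed): 0b10101100011101.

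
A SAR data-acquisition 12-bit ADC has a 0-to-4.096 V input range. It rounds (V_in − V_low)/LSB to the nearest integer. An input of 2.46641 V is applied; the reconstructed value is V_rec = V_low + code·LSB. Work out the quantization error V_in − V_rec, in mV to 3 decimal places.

Step size: 4.096 V ÷ 2^12 = 1.000 mV.
Scaled input = 2466.4100 LSBs, so code = 2466.
V_rec = 0 + 2466·0.001 = 2.466 V.
Error = 2.46641 − 2.466 = 0.00041 V = 0.410 mV.

0.410 mV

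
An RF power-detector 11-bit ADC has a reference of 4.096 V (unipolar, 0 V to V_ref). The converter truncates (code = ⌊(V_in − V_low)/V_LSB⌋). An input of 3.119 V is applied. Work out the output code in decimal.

LSB = 4.096 V / 2048 = 2.000 mV.
(3.119 − 0) / 0.002 = 1559.500 LSBs.
So the output code is 1559.

code 1559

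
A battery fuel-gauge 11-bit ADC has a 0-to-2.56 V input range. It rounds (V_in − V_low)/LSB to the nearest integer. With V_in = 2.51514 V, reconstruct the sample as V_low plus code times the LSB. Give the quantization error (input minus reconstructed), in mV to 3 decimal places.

0.140 mV

LSB = 2.56/2^11 = 1.250 mV.
(2.51514 − 0)/0.00125 = 2012.1120; round gives code 2012.
Reconstructed: 2.515 V.
Error = 2.51514 − 2.515 = 0.00014 V = 0.140 mV.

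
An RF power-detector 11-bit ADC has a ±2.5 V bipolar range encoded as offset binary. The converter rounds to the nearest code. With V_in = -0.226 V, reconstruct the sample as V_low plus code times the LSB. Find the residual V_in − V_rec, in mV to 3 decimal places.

One LSB is 5 V / 2048 = 2.441 mV.
Scaled input = 931.4304 LSBs, so code = 931.
Reconstructed: -0.22705078 V.
Error = -0.226 − (−0.22705078) = 0.00105078 V = 1.051 mV.

1.051 mV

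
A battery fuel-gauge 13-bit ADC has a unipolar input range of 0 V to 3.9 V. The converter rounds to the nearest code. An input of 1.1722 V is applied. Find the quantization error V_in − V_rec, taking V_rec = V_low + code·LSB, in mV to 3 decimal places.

LSB = 3.9/2^13 = 476.07 µV.
Scaled input = 2462.2211 LSBs, so code = 2462.
Code 2462 maps back to 0 + 2462×0.000476074 V = 1.1720947 V.
Error = 1.1722 − 1.1720947 = 0.000105273 V = 0.105 mV.

0.105 mV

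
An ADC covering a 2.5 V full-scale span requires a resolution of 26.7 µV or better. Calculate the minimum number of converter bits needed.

17 bits

Number of steps required ≥ 2.5 V / 26.7 µV = 93632.96.
Need 2^N ≥ 93632.96; 2^16 = 65536, 2^17 = 131072.
Minimum N = 17.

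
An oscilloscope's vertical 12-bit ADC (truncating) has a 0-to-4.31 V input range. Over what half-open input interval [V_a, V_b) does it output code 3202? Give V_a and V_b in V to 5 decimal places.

LSB = 4.31/2^12 = 1.052 mV.
V_a = V_low + 3202·LSB = 3.36929 V; V_b = V_low + 3203·LSB = 3.37034 V.

[3.36929 V, 3.37034 V)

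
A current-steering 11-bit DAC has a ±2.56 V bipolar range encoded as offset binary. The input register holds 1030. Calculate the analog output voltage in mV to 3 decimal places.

15.000 mV

LSB = 5.12 V / 2^11 = 2.500 mV.
V_out = (−2.56) + 1030 × 0.0025 V = 0.015 V.
= 15.000 mV.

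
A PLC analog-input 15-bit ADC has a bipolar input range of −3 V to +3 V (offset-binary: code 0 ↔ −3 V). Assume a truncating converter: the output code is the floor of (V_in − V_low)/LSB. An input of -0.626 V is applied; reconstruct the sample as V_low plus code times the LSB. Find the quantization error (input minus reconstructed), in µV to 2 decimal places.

37.60 µV

Step size: 6 V ÷ 2^15 = 183.11 µV.
(-0.626 − (−3))/0.000183105 = 12965.2053; ⌊·⌋ gives code 12965.
V_rec = (−3) + 12965·0.000183105 = -0.6260376 V.
Error = -0.626 − (−0.6260376) = 3.75977e-05 V = 37.60 µV.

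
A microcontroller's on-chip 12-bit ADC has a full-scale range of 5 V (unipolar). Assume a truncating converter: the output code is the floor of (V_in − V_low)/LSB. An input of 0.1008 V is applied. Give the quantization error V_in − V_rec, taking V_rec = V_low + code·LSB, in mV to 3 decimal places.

Step size: 5 V ÷ 2^12 = 1.221 mV.
(V_in − V_low)/LSB = (0.1008 − 0)/0.0012207 = 82.5754 → code 82 (floor).
Reconstructed: 0.10009766 V.
Error = 0.1008 − 0.10009766 = 0.000702344 V = 0.702 mV.

0.702 mV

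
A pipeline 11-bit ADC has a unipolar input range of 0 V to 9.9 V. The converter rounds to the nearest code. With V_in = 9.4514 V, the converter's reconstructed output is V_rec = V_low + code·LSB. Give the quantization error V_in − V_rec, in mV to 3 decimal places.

Step size: 9.9 V ÷ 2^11 = 4.834 mV.
Scaled input = 1955.1987 LSBs, so code = 1955.
Code 1955 maps back to 0 + 1955×0.00483398 V = 9.4504395 V.
V_in − V_rec = 0.000960547 V = 0.961 mV.

0.961 mV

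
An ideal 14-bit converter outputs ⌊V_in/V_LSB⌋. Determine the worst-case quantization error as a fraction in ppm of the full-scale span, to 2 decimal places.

61.04 ppm

Truncating → worst-case error = 1 LSB = V_FS/2^14, so 1e+06/16384 = 61.0352 ppm of full scale.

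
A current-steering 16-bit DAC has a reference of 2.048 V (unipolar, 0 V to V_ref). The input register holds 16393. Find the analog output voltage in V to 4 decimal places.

0.5123 V

LSB = 2.048 V / 2^16 = 31.25 µV.
V_out = 0 + 16393 × 3.125e-05 V = 0.512281 V.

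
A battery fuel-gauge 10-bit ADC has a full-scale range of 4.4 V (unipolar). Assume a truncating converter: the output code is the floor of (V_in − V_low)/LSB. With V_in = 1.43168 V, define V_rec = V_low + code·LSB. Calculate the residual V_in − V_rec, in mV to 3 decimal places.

0.821 mV

LSB = 4.4/2^10 = 4.297 mV.
Scaled input = 333.1910 LSBs, so code = 333.
V_rec = 0 + 333·0.00429688 = 1.4308594 V.
Difference: 0.000820625 V → 0.821 mV.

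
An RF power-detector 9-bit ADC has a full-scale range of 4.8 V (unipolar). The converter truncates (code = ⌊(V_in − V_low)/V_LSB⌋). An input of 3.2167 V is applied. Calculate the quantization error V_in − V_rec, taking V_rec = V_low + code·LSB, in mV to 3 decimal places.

1.075 mV

Step size: 4.8 V ÷ 2^9 = 9.375 mV.
(3.2167 − 0)/0.009375 = 343.1147; ⌊·⌋ gives code 343.
V_rec = 0 + 343·0.009375 = 3.215625 V.
V_in − V_rec = 0.001075 V = 1.075 mV.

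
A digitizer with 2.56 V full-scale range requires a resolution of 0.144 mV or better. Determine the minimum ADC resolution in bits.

15 bits

Number of steps required ≥ 2.56 V / 0.144 mV = 17777.78.
Need 2^N ≥ 17777.78; 2^14 = 16384, 2^15 = 32768.
Minimum N = 15.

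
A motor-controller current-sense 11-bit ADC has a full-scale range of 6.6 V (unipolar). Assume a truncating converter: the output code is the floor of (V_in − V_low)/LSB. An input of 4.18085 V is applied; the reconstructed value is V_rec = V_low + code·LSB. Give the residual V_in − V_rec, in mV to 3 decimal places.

LSB = 6.6/2^11 = 3.223 mV.
Scaled input = 1297.3304 LSBs, so code = 1297.
Reconstructed: 4.1797852 V.
Error = 4.18085 − 4.1797852 = 0.00106484 V = 1.065 mV.

1.065 mV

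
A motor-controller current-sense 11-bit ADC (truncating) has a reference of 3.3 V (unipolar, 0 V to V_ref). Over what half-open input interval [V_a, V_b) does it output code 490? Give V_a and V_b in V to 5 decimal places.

LSB = 3.3/2^11 = 1.611 mV.
V_a = V_low + 490·LSB = 0.789551 V; V_b = V_low + 491·LSB = 0.791162 V.

[0.78955 V, 0.79116 V)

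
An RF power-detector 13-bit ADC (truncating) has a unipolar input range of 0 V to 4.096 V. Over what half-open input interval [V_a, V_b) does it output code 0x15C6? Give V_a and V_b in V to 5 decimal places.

LSB = 4.096/2^13 = 0.500 mV.
Code 0x15C6 = 5574 decimal.
V_a = V_low + 5574·LSB = 2.787 V; V_b = V_low + 5575·LSB = 2.7875 V.

[2.78700 V, 2.78750 V)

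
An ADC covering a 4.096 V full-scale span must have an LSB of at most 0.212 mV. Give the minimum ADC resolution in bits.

15 bits

Number of steps required ≥ 4.096 V / 0.212 mV = 19320.75.
Need 2^N ≥ 19320.75; 2^14 = 16384, 2^15 = 32768.
Minimum N = 15.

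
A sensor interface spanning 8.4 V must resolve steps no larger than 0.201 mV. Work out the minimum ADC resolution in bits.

16 bits

Number of steps required ≥ 8.4 V / 0.201 mV = 41791.04.
Need 2^N ≥ 41791.04; 2^15 = 32768, 2^16 = 65536.
Minimum N = 16.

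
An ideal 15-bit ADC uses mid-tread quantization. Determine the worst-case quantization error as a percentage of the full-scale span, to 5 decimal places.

0.00153 %

Rounding → worst-case error = ½ LSB = V_FS/2^16, so 100/65536 = 0.00152588 % of full scale.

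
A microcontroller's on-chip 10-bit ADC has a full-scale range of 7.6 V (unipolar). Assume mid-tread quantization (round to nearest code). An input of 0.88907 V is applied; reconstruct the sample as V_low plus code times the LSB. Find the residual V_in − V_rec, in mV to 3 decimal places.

Step size: 7.6 V ÷ 2^10 = 7.422 mV.
(V_in − V_low)/LSB = (0.88907 − 0)/0.00742187 = 119.7905 → code 120 (round).
Reconstructed: 0.890625 V.
Difference: -0.001555 V → -1.555 mV.

-1.555 mV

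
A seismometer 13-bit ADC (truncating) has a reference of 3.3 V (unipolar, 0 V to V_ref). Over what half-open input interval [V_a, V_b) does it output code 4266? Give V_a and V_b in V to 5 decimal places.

LSB = 3.3/2^13 = 402.83 µV.
V_a = V_low + 4266·LSB = 1.71848 V; V_b = V_low + 4267·LSB = 1.71888 V.

[1.71848 V, 1.71888 V)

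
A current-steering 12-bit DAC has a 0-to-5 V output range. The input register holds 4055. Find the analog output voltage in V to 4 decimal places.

LSB = 5 V / 2^12 = 1.221 mV.
V_out = 0 + 4055 × 0.0012207 V = 4.94995 V.

4.9500 V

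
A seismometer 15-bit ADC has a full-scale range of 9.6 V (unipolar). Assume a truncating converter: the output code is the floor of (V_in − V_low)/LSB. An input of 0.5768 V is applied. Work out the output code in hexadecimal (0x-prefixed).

Full-scale span = 9.6 V; LSB = 9.6/2^15 = 292.97 µV.
(V_in − V_low)/LSB = (0.5768 − 0) / 0.000292969 = 1968.811.
So the output code is 1968.
In hexadecimal (0x-prefixed): 0x7B0.

code 0x7B0 (decimal 1968)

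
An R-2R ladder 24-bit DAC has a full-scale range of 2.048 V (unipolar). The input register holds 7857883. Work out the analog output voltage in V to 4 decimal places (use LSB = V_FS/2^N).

LSB = 2.048 V / 2^24 = 0.12 µV.
V_out = 0 + 7857883 × 1.2207e-07 V = 0.959214 V.

0.9592 V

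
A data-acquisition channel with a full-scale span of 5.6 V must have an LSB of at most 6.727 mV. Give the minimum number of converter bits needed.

Number of steps required ≥ 5.6 V / 6.727 mV = 832.47.
Need 2^N ≥ 832.47; 2^9 = 512, 2^10 = 1024.
Minimum N = 10.

10 bits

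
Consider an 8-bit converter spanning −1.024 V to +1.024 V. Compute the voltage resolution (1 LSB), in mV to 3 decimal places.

8.000 mV

Full-scale span = 2.048 V.
LSB = 2.048 / 2^8 = 2.048 / 256 = 0.008 V = 8.000 mV.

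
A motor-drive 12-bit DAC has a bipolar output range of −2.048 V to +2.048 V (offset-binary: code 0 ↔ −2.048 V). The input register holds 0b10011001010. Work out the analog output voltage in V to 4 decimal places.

LSB = 4.096 V / 2^12 = 1.000 mV.
Code 0b10011001010 = 1226 decimal.
V_out = (−2.048) + 1226 × 0.001 V = -0.822 V.

-0.8220 V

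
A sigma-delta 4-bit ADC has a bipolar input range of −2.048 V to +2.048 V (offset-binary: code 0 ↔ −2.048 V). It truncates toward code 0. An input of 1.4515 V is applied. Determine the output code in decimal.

code 13

Full-scale span = 4.096 V; LSB = 4.096/2^4 = 256.000 mV.
(V_in − V_low)/LSB = (1.4515 − (−2.048)) / 0.256 = 13.670.
Floor → code 13.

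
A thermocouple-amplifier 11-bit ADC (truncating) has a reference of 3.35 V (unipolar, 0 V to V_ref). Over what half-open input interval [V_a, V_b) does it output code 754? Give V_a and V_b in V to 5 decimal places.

LSB = 3.35/2^11 = 1.636 mV.
V_a = V_low + 754·LSB = 1.23335 V; V_b = V_low + 755·LSB = 1.23499 V.

[1.23335 V, 1.23499 V)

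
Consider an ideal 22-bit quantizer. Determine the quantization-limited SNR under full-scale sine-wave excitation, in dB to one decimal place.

134.2 dB

SNR ≈ 6.02·N + 1.76 dB = 6.02·22 + 1.76 = 134.20 dB.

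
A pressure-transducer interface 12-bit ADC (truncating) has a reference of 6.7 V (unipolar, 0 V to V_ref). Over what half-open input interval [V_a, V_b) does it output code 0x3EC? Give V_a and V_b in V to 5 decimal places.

[1.64229 V, 1.64392 V)

LSB = 6.7/2^12 = 1.636 mV.
Code 0x3EC = 1004 decimal.
V_a = V_low + 1004·LSB = 1.64229 V; V_b = V_low + 1005·LSB = 1.64392 V.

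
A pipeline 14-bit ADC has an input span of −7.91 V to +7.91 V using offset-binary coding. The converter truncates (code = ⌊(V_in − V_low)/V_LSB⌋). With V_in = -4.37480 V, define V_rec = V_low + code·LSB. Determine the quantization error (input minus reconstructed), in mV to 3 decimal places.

Step size: 15.82 V ÷ 2^14 = 0.966 mV.
Scaled input = 3661.2337 LSBs, so code = 3661.
V_rec = (−7.91) + 3661·0.000965576 = -4.3750256 V.
Difference: 0.000225635 V → 0.226 mV.

0.226 mV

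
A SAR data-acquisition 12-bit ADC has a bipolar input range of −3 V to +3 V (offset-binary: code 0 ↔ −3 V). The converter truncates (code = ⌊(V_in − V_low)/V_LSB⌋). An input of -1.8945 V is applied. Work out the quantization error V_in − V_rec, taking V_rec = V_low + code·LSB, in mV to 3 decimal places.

LSB = 6/2^12 = 1.465 mV.
(-1.8945 − (−3))/0.00146484 = 754.6880; ⌊·⌋ gives code 754.
V_rec = (−3) + 754·0.00146484 = -1.8955078 V.
Difference: 0.00100781 V → 1.008 mV.

1.008 mV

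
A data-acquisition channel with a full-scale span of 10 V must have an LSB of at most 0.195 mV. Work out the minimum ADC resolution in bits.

16 bits

Number of steps required ≥ 10 V / 0.195 mV = 51282.05.
Need 2^N ≥ 51282.05; 2^15 = 32768, 2^16 = 65536.
Minimum N = 16.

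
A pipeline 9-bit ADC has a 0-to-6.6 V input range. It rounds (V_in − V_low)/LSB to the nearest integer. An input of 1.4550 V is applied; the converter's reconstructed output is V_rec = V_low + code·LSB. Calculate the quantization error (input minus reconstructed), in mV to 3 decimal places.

-1.641 mV

LSB = 6.6/2^9 = 12.891 mV.
(1.4550 − 0)/0.0128906 = 112.8727; round gives code 113.
Reconstructed: 1.4566406 V.
Difference: -0.00164062 V → -1.641 mV.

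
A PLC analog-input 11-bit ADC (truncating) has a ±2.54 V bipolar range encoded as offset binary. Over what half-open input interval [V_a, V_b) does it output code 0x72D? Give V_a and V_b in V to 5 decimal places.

[2.01662 V, 2.01910 V)

LSB = 5.08/2^11 = 2.480 mV.
Code 0x72D = 1837 decimal.
V_a = V_low + 1837·LSB = 2.01662 V; V_b = V_low + 1838·LSB = 2.0191 V.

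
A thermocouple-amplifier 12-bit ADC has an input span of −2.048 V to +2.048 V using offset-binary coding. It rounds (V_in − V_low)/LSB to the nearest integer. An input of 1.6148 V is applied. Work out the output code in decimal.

code 3663

With 4096 levels over 4.096 V, one step is 1.000 mV.
(V_in − V_low)/LSB = (1.6148 − (−2.048)) / 0.001 = 3662.800.
So the output code is 3663.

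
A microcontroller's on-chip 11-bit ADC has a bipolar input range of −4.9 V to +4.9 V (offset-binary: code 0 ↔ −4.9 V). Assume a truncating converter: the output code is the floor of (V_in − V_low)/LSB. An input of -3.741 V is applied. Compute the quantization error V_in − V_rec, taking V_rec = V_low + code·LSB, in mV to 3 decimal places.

0.992 mV

One LSB is 9.8 V / 2048 = 4.785 mV.
(V_in − V_low)/LSB = (-3.741 − (−4.9))/0.00478516 = 242.2073 → code 242 (floor).
Code 242 maps back to (−4.9) + 242×0.00478516 V = -3.7419922 V.
Error = -3.741 − (−3.7419922) = 0.000992188 V = 0.992 mV.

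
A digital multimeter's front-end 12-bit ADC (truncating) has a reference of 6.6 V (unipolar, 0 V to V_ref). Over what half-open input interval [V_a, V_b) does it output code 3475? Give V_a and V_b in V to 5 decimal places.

LSB = 6.6/2^12 = 1.611 mV.
V_a = V_low + 3475·LSB = 5.59937 V; V_b = V_low + 3476·LSB = 5.60098 V.

[5.59937 V, 5.60098 V)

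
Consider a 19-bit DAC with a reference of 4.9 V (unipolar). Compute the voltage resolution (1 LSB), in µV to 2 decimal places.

Full-scale span = 4.9 V.
LSB = 4.9 / 2^19 = 4.9 / 524288 = 9.34601e-06 V = 9.35 µV.

9.35 µV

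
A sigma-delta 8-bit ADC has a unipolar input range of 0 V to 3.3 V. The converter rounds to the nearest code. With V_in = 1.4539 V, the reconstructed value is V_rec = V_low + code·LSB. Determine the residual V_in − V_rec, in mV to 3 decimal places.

Step size: 3.3 V ÷ 2^8 = 12.891 mV.
Scaled input = 112.7874 LSBs, so code = 113.
V_rec = 0 + 113·0.0128906 = 1.4566406 V.
Error = 1.4539 − 1.4566406 = -0.00274063 V = -2.741 mV.

-2.741 mV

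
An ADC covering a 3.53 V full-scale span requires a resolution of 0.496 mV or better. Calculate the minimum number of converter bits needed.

Number of steps required ≥ 3.53 V / 0.496 mV = 7116.94.
Need 2^N ≥ 7116.94; 2^12 = 4096, 2^13 = 8192.
Minimum N = 13.

13 bits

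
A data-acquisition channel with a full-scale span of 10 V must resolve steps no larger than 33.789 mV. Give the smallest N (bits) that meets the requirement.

Number of steps required ≥ 10 V / 33.789 mV = 295.95.
Need 2^N ≥ 295.95; 2^8 = 256, 2^9 = 512.
Minimum N = 9.

9 bits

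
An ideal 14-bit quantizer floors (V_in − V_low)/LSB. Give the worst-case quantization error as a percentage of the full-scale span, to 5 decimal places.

Truncating → worst-case error = 1 LSB = V_FS/2^14, so 100/16384 = 0.00610352 % of full scale.

0.00610 %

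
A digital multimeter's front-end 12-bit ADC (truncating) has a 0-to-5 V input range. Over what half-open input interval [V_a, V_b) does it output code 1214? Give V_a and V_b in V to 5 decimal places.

[1.48193 V, 1.48315 V)

LSB = 5/2^12 = 1.221 mV.
V_a = V_low + 1214·LSB = 1.48193 V; V_b = V_low + 1215·LSB = 1.48315 V.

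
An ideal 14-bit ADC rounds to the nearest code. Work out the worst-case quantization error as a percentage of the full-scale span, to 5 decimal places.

Rounding → worst-case error = ½ LSB = V_FS/2^15, so 100/32768 = 0.00305176 % of full scale.

0.00305 %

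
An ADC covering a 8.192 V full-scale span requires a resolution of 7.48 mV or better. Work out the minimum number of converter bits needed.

Number of steps required ≥ 8.192 V / 7.48 mV = 1095.19.
Need 2^N ≥ 1095.19; 2^10 = 1024, 2^11 = 2048.
Minimum N = 11.

11 bits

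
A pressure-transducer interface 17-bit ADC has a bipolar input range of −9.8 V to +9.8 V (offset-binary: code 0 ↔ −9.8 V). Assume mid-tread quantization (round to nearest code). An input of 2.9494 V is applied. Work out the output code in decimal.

LSB = 19.6 V / 131072 = 149.54 µV.
(V_in − V_low)/LSB = (2.9494 − (−9.8)) / 0.000149536 = 85259.661.
So the output code is 85260.

code 85260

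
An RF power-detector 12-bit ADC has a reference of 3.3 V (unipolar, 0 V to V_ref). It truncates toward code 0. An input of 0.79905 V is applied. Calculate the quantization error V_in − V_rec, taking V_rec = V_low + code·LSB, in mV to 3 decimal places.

LSB = 3.3/2^12 = 0.806 mV.
(0.79905 − 0)/0.000805664 = 991.7905; ⌊·⌋ gives code 991.
Reconstructed: 0.79841309 V.
V_in − V_rec = 0.000636914 V = 0.637 mV.

0.637 mV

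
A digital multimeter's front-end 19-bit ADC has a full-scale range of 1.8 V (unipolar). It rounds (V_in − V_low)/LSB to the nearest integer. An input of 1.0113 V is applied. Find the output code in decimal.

code 294562

Full-scale span = 1.8 V; LSB = 1.8/2^19 = 3.43 µV.
(1.0113 − 0) / 3.43323e-06 = 294562.475 LSBs.
Round → code 294562.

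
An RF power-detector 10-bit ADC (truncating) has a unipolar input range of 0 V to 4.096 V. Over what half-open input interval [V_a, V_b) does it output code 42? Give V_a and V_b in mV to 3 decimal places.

[168.000 mV, 172.000 mV)

LSB = 4.096/2^10 = 4.000 mV.
V_a = V_low + 42·LSB = 0.168 V; V_b = V_low + 43·LSB = 0.172 V.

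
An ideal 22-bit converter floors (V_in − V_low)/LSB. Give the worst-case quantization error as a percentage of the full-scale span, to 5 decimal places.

Truncating → worst-case error = 1 LSB = V_FS/2^22, so 100/4194304 = 2.38419e-05 % of full scale.

0.00002 %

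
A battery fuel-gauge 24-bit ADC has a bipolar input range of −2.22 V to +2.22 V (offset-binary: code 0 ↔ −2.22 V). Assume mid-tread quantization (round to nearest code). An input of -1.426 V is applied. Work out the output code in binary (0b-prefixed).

code 0b1011011100011110111010 (decimal 3000250)

With 16777216 levels over 4.44 V, one step is 0.26 µV.
(V_in − V_low)/LSB = (-1.426 − (−2.22)) / 2.64645e-07 = 3000249.888.
Round → code 3000250.
In binary (0b-prefixed): 0b1011011100011110111010.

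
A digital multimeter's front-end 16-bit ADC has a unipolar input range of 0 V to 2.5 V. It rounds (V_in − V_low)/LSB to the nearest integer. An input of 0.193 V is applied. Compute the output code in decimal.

code 5059

With 65536 levels over 2.5 V, one step is 38.15 µV.
(V_in − V_low)/LSB = (0.193 − 0) / 3.8147e-05 = 5059.379.
round(5059.379) = 5059.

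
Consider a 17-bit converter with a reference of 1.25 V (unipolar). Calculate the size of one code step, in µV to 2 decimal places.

9.54 µV

Full-scale span = 1.25 V.
LSB = 1.25 / 2^17 = 1.25 / 131072 = 9.53674e-06 V = 9.54 µV.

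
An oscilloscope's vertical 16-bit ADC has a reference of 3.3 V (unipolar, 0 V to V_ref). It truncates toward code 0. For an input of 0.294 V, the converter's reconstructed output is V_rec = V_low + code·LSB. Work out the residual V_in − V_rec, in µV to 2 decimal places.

Step size: 3.3 V ÷ 2^16 = 50.35 µV.
Scaled input = 5838.6618 LSBs, so code = 5838.
Reconstructed: 0.29396667 V.
Difference: 3.33252e-05 V → 33.33 µV.

33.33 µV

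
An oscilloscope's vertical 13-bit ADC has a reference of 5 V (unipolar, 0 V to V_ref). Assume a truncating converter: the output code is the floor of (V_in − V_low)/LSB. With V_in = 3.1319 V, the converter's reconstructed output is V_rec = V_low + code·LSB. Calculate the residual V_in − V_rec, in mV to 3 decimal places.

One LSB is 5 V / 8192 = 0.610 mV.
(3.1319 − 0)/0.000610352 = 5131.3050; ⌊·⌋ gives code 5131.
Code 5131 maps back to 0 + 5131×0.000610352 V = 3.1317139 V.
Error = 3.1319 − 3.1317139 = 0.000186133 V = 0.186 mV.

0.186 mV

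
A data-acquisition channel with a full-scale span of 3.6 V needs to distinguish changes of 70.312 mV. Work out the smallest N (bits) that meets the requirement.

6 bits

Number of steps required ≥ 3.6 V / 70.312 mV = 51.20.
Need 2^N ≥ 51.20; 2^5 = 32, 2^6 = 64.
Minimum N = 6.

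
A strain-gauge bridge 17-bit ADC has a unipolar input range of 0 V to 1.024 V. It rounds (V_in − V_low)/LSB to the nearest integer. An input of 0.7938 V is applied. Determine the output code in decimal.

LSB = 1.024 V / 131072 = 7.81 µV.
Input sits at 101606.400 steps above V_low.
round(101606.400) = 101606.

code 101606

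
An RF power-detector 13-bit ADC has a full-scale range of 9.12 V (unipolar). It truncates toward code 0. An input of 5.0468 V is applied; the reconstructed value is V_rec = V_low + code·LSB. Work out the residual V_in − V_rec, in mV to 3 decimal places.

LSB = 9.12/2^13 = 1.113 mV.
(5.0468 − 0)/0.00111328 = 4533.2660; ⌊·⌋ gives code 4533.
Code 4533 maps back to 0 + 4533×0.00111328 V = 5.0465039 V.
Error = 5.0468 − 5.0465039 = 0.000296094 V = 0.296 mV.

0.296 mV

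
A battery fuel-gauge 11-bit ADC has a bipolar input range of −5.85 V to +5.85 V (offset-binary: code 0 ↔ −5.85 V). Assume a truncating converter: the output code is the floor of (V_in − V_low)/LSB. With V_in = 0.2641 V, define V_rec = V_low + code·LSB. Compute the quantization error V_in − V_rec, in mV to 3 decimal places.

1.307 mV

LSB = 11.7/2^11 = 5.713 mV.
Scaled input = 1070.2288 LSBs, so code = 1070.
Code 1070 maps back to (−5.85) + 1070×0.00571289 V = 0.26279297 V.
Difference: 0.00130703 V → 1.307 mV.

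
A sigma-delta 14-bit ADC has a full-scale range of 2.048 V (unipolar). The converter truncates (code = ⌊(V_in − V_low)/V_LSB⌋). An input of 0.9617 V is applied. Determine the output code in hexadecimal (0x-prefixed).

With 16384 levels over 2.048 V, one step is 125.00 µV.
(V_in − V_low)/LSB = (0.9617 − 0) / 0.000125 = 7693.600.
Floor → code 7693.
In hexadecimal (0x-prefixed): 0x1E0D.

code 0x1E0D (decimal 7693)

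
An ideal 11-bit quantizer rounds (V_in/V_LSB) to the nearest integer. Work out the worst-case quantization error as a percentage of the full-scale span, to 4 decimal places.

Rounding → worst-case error = ½ LSB = V_FS/2^12, so 100/4096 = 0.0244141 % of full scale.

0.0244 %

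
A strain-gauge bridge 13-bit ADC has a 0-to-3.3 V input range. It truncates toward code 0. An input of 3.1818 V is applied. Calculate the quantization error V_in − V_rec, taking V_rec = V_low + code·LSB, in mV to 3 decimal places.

0.233 mV

LSB = 3.3/2^13 = 402.83 µV.
(3.1818 − 0)/0.000402832 = 7898.5775; ⌊·⌋ gives code 7898.
Code 7898 maps back to 0 + 7898×0.000402832 V = 3.1815674 V.
Error = 3.1818 − 3.1815674 = 0.000232617 V = 0.233 mV.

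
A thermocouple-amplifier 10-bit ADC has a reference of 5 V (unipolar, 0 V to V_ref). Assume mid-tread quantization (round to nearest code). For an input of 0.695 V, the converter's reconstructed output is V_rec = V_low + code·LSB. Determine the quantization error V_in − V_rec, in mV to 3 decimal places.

1.641 mV

Step size: 5 V ÷ 2^10 = 4.883 mV.
(V_in − V_low)/LSB = (0.695 − 0)/0.00488281 = 142.3360 → code 142 (round).
Reconstructed: 0.69335938 V.
Error = 0.695 − 0.69335938 = 0.00164062 V = 1.641 mV.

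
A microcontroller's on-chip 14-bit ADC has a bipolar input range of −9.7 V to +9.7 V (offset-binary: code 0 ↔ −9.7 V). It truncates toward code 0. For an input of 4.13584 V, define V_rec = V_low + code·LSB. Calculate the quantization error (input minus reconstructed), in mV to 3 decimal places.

1.026 mV

Step size: 19.4 V ÷ 2^14 = 1.184 mV.
Scaled input = 11684.8661 LSBs, so code = 11684.
Code 11684 maps back to (−9.7) + 11684×0.00118408 V = 4.1348145 V.
Error = 4.13584 − 4.1348145 = 0.00102555 V = 1.026 mV.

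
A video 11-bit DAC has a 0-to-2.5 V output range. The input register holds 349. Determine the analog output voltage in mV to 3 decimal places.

LSB = 2.5 V / 2^11 = 1.221 mV.
V_out = 0 + 349 × 0.0012207 V = 0.426025 V.
= 426.025 mV.

426.025 mV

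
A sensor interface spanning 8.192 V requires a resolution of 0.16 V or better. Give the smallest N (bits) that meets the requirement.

6 bits

Number of steps required ≥ 8.192 V / 0.16 V = 51.20.
Need 2^N ≥ 51.20; 2^5 = 32, 2^6 = 64.
Minimum N = 6.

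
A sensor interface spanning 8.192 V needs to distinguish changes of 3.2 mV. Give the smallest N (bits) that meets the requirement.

Number of steps required ≥ 8.192 V / 3.2 mV = 2560.00.
Need 2^N ≥ 2560.00; 2^11 = 2048, 2^12 = 4096.
Minimum N = 12.

12 bits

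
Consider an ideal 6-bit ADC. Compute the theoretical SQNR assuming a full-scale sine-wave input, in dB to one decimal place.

SNR ≈ 6.02·N + 1.76 dB = 6.02·6 + 1.76 = 37.88 dB.

37.9 dB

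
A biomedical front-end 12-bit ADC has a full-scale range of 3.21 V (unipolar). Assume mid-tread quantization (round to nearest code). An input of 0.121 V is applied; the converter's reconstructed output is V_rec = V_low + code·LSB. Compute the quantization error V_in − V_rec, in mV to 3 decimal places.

0.312 mV

One LSB is 3.21 V / 4096 = 0.784 mV.
Scaled input = 154.3975 LSBs, so code = 154.
Code 154 maps back to 0 + 154×0.000783691 V = 0.12068848 V.
Difference: 0.000311523 V → 0.312 mV.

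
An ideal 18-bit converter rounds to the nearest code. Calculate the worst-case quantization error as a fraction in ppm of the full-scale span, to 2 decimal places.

1.91 ppm

Rounding → worst-case error = ½ LSB = V_FS/2^19, so 1e+06/524288 = 1.90735 ppm of full scale.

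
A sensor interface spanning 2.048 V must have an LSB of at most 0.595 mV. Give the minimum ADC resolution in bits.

12 bits

Number of steps required ≥ 2.048 V / 0.595 mV = 3442.02.
Need 2^N ≥ 3442.02; 2^11 = 2048, 2^12 = 4096.
Minimum N = 12.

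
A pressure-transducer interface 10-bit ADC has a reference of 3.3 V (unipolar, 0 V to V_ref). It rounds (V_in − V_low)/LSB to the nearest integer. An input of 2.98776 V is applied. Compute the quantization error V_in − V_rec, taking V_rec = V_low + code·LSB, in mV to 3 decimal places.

Step size: 3.3 V ÷ 2^10 = 3.223 mV.
Scaled input = 927.1110 LSBs, so code = 927.
Code 927 maps back to 0 + 927×0.00322266 V = 2.9874023 V.
Error = 2.98776 − 2.9874023 = 0.000357656 V = 0.358 mV.

0.358 mV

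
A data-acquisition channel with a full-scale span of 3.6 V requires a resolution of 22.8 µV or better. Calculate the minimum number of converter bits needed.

18 bits

Number of steps required ≥ 3.6 V / 22.8 µV = 157894.74.
Need 2^N ≥ 157894.74; 2^17 = 131072, 2^18 = 262144.
Minimum N = 18.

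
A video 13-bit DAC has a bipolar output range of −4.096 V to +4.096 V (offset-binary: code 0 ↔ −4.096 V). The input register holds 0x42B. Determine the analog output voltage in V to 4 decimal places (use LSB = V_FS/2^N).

-3.0290 V

LSB = 8.192 V / 2^13 = 1.000 mV.
Code 0x42B = 1067 decimal.
V_out = (−4.096) + 1067 × 0.001 V = -3.029 V.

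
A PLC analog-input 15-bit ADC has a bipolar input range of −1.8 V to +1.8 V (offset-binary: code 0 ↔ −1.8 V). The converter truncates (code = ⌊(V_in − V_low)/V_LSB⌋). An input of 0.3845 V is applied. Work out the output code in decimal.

code 19883

With 32768 levels over 3.6 V, one step is 109.86 µV.
(0.3845 − (−1.8)) / 0.000109863 = 19883.804 LSBs.
Floor → code 19883.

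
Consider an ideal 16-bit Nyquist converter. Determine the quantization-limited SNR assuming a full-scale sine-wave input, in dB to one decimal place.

SNR ≈ 6.02·N + 1.76 dB = 6.02·16 + 1.76 = 98.08 dB.

98.1 dB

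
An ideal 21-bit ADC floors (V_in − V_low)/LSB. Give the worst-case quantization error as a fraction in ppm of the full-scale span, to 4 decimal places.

0.4768 ppm

Truncating → worst-case error = 1 LSB = V_FS/2^21, so 1e+06/2097152 = 0.476837 ppm of full scale.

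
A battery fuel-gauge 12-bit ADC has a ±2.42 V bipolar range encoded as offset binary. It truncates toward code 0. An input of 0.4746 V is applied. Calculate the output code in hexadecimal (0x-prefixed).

code 0x991 (decimal 2449)

With 4096 levels over 4.84 V, one step is 1.182 mV.
(0.4746 − (−2.42)) / 0.00118164 = 2449.645 LSBs.
⌊·⌋(2449.645) = 2449.
In hexadecimal (0x-prefixed): 0x991.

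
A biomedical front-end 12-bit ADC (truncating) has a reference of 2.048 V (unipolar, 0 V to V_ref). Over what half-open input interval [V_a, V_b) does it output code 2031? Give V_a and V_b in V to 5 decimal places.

LSB = 2.048/2^12 = 0.500 mV.
V_a = V_low + 2031·LSB = 1.0155 V; V_b = V_low + 2032·LSB = 1.016 V.

[1.01550 V, 1.01600 V)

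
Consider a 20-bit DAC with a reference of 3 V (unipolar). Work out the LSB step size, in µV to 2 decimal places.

2.86 µV

Full-scale span = 3 V.
LSB = 3 / 2^20 = 3 / 1048576 = 2.86102e-06 V = 2.86 µV.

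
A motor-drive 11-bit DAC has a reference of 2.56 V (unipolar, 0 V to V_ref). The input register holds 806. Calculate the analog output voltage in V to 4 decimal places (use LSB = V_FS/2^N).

1.0075 V

LSB = 2.56 V / 2^11 = 1.250 mV.
V_out = 0 + 806 × 0.00125 V = 1.0075 V.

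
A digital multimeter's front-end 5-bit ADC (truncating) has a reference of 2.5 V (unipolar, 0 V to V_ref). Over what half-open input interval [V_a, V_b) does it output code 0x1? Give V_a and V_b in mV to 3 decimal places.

LSB = 2.5/2^5 = 78.125 mV.
Code 0x1 = 1 decimal.
V_a = V_low + 1·LSB = 0.078125 V; V_b = V_low + 2·LSB = 0.15625 V.

[78.125 mV, 156.250 mV)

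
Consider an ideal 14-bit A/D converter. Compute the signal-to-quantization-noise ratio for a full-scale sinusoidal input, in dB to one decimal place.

86.0 dB

SNR ≈ 6.02·N + 1.76 dB = 6.02·14 + 1.76 = 86.04 dB.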